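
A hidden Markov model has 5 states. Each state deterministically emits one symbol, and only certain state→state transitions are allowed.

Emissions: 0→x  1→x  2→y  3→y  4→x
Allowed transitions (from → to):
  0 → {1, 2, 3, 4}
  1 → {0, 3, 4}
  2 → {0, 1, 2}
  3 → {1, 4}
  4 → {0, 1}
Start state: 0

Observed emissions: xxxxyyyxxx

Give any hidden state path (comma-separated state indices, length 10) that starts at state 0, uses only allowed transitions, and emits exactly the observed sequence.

  pos 0: x in {0,1,4}, choose 0; start
  pos 1: x in {0,1,4}, choose 1; 0->1 ok
  pos 2: x in {0,1,4}, choose 4; 1->4 ok
  pos 3: x in {0,1,4}, choose 0; 4->0 ok
  pos 4: y in {2,3}, choose 2; 0->2 ok
  pos 5: y in {2,3}, choose 2; 2->2 ok
  pos 6: y in {2,3}, choose 2; 2->2 ok
  pos 7: x in {0,1,4}, choose 0; 2->0 ok
  pos 8: x in {0,1,4}, choose 1; 0->1 ok
  pos 9: x in {0,1,4}, choose 4; 1->4 ok

0,1,4,0,2,2,2,0,1,4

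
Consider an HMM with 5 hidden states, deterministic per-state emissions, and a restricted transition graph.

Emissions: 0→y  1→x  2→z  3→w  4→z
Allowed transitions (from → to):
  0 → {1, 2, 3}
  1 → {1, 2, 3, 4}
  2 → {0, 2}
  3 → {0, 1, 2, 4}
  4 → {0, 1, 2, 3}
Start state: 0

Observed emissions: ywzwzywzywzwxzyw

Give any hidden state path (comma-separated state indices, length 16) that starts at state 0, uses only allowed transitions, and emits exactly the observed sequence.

  t0 'y' -> {0}, take 0 (start)
  t1 'w' -> {3}, take 3 (0->3 ok)
  t2 'z' -> {2,4}, take 4 (3->4 ok)
  t3 'w' -> {3}, take 3 (4->3 ok)
  t4 'z' -> {2,4}, take 2 (3->2 ok)
  t5 'y' -> {0}, take 0 (2->0 ok)
  t6 'w' -> {3}, take 3 (0->3 ok)
  t7 'z' -> {2,4}, take 4 (3->4 ok)
  t8 'y' -> {0}, take 0 (4->0 ok)
  t9 'w' -> {3}, take 3 (0->3 ok)
  t10 'z' -> {2,4}, take 4 (3->4 ok)
  t11 'w' -> {3}, take 3 (4->3 ok)
  t12 'x' -> {1}, take 1 (3->1 ok)
  t13 'z' -> {2,4}, take 2 (1->2 ok)
  t14 'y' -> {0}, take 0 (2->0 ok)
  t15 'w' -> {3}, take 3 (0->3 ok)

0,3,4,3,2,0,3,4,0,3,4,3,1,2,0,3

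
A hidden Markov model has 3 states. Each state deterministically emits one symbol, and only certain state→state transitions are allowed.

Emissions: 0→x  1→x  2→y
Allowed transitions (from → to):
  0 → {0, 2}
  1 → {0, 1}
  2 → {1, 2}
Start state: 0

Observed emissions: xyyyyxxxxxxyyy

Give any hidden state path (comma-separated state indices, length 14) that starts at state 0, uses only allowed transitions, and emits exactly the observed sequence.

  [0] x  {0,1}  => 0  start
  [1] y  {2}  => 2  0->2 ok
  [2] y  {2}  => 2  2->2 ok
  [3] y  {2}  => 2  2->2 ok
  [4] y  {2}  => 2  2->2 ok
  [5] x  {0,1}  => 1  2->1 ok
  [6] x  {0,1}  => 1  1->1 ok
  [7] x  {0,1}  => 1  1->1 ok
  [8] x  {0,1}  => 1  1->1 ok
  [9] x  {0,1}  => 1  1->1 ok
  [10] x  {0,1}  => 0  1->0 ok
  [11] y  {2}  => 2  0->2 ok
  [12] y  {2}  => 2  2->2 ok
  [13] y  {2}  => 2  2->2 ok

0,2,2,2,2,1,1,1,1,1,0,2,2,2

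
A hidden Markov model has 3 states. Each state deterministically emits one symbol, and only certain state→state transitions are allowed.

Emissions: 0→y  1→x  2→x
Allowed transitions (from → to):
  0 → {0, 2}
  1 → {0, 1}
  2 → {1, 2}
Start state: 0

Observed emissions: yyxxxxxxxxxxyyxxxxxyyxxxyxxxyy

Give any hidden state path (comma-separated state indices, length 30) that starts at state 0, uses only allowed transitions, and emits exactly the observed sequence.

  pos 0: y in {0}, choose 0; start
  pos 1: y in {0}, choose 0; 0->0 ok
  pos 2: x in {1,2}, choose 2; 0->2 ok
  pos 3: x in {1,2}, choose 2; 2->2 ok
  pos 4: x in {1,2}, choose 2; 2->2 ok
  pos 5: x in {1,2}, choose 2; 2->2 ok
  pos 6: x in {1,2}, choose 2; 2->2 ok
  pos 7: x in {1,2}, choose 2; 2->2 ok
  pos 8: x in {1,2}, choose 2; 2->2 ok
  pos 9: x in {1,2}, choose 2; 2->2 ok
  pos 10: x in {1,2}, choose 1; 2->1 ok
  pos 11: x in {1,2}, choose 1; 1->1 ok
  pos 12: y in {0}, choose 0; 1->0 ok
  pos 13: y in {0}, choose 0; 0->0 ok
  pos 14: x in {1,2}, choose 2; 0->2 ok
  pos 15: x in {1,2}, choose 2; 2->2 ok
  pos 16: x in {1,2}, choose 2; 2->2 ok
  pos 17: x in {1,2}, choose 2; 2->2 ok
  pos 18: x in {1,2}, choose 1; 2->1 ok
  pos 19: y in {0}, choose 0; 1->0 ok
  pos 20: y in {0}, choose 0; 0->0 ok
  pos 21: x in {1,2}, choose 2; 0->2 ok
  pos 22: x in {1,2}, choose 2; 2->2 ok
  pos 23: x in {1,2}, choose 1; 2->1 ok
  pos 24: y in {0}, choose 0; 1->0 ok
  pos 25: x in {1,2}, choose 2; 0->2 ok
  pos 26: x in {1,2}, choose 1; 2->1 ok
  pos 27: x in {1,2}, choose 1; 1->1 ok
  pos 28: y in {0}, choose 0; 1->0 ok
  pos 29: y in {0}, choose 0; 0->0 ok

0,0,2,2,2,2,2,2,2,2,1,1,0,0,2,2,2,2,1,0,0,2,2,1,0,2,1,1,0,0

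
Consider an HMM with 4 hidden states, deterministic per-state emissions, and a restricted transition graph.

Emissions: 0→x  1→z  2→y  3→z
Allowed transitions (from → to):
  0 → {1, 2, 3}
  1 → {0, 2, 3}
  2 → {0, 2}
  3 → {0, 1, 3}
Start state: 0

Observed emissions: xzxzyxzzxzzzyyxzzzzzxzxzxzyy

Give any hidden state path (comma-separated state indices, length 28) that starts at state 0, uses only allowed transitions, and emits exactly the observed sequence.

  [0] x  {0}  => 0  start
  [1] z  {1,3}  => 1  0->1 ok
  [2] x  {0}  => 0  1->0 ok
  [3] z  {1,3}  => 1  0->1 ok
  [4] y  {2}  => 2  1->2 ok
  [5] x  {0}  => 0  2->0 ok
  [6] z  {1,3}  => 1  0->1 ok
  [7] z  {1,3}  => 3  1->3 ok
  [8] x  {0}  => 0  3->0 ok
  [9] z  {1,3}  => 3  0->3 ok
  [10] z  {1,3}  => 3  3->3 ok
  [11] z  {1,3}  => 1  3->1 ok
  [12] y  {2}  => 2  1->2 ok
  [13] y  {2}  => 2  2->2 ok
  [14] x  {0}  => 0  2->0 ok
  [15] z  {1,3}  => 3  0->3 ok
  [16] z  {1,3}  => 3  3->3 ok
  [17] z  {1,3}  => 1  3->1 ok
  [18] z  {1,3}  => 3  1->3 ok
  [19] z  {1,3}  => 1  3->1 ok
  [20] x  {0}  => 0  1->0 ok
  [21] z  {1,3}  => 1  0->1 ok
  [22] x  {0}  => 0  1->0 ok
  [23] z  {1,3}  => 3  0->3 ok
  [24] x  {0}  => 0  3->0 ok
  [25] z  {1,3}  => 1  0->1 ok
  [26] y  {2}  => 2  1->2 ok
  [27] y  {2}  => 2  2->2 ok

0,1,0,1,2,0,1,3,0,3,3,1,2,2,0,3,3,1,3,1,0,1,0,3,0,1,2,2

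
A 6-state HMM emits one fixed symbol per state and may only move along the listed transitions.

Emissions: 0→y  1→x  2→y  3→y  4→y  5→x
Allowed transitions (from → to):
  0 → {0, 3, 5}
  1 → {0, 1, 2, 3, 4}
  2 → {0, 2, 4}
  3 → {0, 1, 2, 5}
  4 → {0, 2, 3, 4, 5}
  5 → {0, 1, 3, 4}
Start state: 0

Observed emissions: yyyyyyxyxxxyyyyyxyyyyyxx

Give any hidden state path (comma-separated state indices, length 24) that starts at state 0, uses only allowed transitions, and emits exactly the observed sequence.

0,3,0,3,0,3,1,3,5,1,1,2,2,2,0,0,5,4,4,4,4,0,5,1

  [0] y  {0,2,3,4}  => 0  start
  [1] y  {0,2,3,4}  => 3  0->3 ok
  [2] y  {0,2,3,4}  => 0  3->0 ok
  [3] y  {0,2,3,4}  => 3  0->3 ok
  [4] y  {0,2,3,4}  => 0  3->0 ok
  [5] y  {0,2,3,4}  => 3  0->3 ok
  [6] x  {1,5}  => 1  3->1 ok
  [7] y  {0,2,3,4}  => 3  1->3 ok
  [8] x  {1,5}  => 5  3->5 ok
  [9] x  {1,5}  => 1  5->1 ok
  [10] x  {1,5}  => 1  1->1 ok
  [11] y  {0,2,3,4}  => 2  1->2 ok
  [12] y  {0,2,3,4}  => 2  2->2 ok
  [13] y  {0,2,3,4}  => 2  2->2 ok
  [14] y  {0,2,3,4}  => 0  2->0 ok
  [15] y  {0,2,3,4}  => 0  0->0 ok
  [16] x  {1,5}  => 5  0->5 ok
  [17] y  {0,2,3,4}  => 4  5->4 ok
  [18] y  {0,2,3,4}  => 4  4->4 ok
  [19] y  {0,2,3,4}  => 4  4->4 ok
  [20] y  {0,2,3,4}  => 4  4->4 ok
  [21] y  {0,2,3,4}  => 0  4->0 ok
  [22] x  {1,5}  => 5  0->5 ok
  [23] x  {1,5}  => 1  5->1 ok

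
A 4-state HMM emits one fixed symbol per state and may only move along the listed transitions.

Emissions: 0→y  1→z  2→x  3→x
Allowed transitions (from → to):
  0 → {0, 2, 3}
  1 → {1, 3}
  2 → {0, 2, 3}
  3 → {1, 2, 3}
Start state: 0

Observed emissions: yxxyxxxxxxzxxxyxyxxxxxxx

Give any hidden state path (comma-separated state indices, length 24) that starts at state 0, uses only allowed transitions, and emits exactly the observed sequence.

0,3,2,0,2,3,3,3,3,3,1,3,2,2,0,2,0,3,2,2,3,3,2,3

  [0] y  {0}  => 0  start
  [1] x  {2,3}  => 3  0->3 ok
  [2] x  {2,3}  => 2  3->2 ok
  [3] y  {0}  => 0  2->0 ok
  [4] x  {2,3}  => 2  0->2 ok
  [5] x  {2,3}  => 3  2->3 ok
  [6] x  {2,3}  => 3  3->3 ok
  [7] x  {2,3}  => 3  3->3 ok
  [8] x  {2,3}  => 3  3->3 ok
  [9] x  {2,3}  => 3  3->3 ok
  [10] z  {1}  => 1  3->1 ok
  [11] x  {2,3}  => 3  1->3 ok
  [12] x  {2,3}  => 2  3->2 ok
  [13] x  {2,3}  => 2  2->2 ok
  [14] y  {0}  => 0  2->0 ok
  [15] x  {2,3}  => 2  0->2 ok
  [16] y  {0}  => 0  2->0 ok
  [17] x  {2,3}  => 3  0->3 ok
  [18] x  {2,3}  => 2  3->2 ok
  [19] x  {2,3}  => 2  2->2 ok
  [20] x  {2,3}  => 3  2->3 ok
  [21] x  {2,3}  => 3  3->3 ok
  [22] x  {2,3}  => 2  3->2 ok
  [23] x  {2,3}  => 3  2->3 ok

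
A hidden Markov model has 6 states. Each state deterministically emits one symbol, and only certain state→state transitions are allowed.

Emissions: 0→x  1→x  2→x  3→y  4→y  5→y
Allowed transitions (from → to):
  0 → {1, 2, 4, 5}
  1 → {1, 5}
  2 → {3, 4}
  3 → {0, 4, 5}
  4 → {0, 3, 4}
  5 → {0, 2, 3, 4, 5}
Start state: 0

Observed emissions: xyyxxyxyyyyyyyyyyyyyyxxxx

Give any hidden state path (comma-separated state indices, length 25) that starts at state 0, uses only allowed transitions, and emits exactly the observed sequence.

  t0 'x' -> {0,1,2}, take 0 (start)
  t1 'y' -> {3,4,5}, take 5 (0->5 ok)
  t2 'y' -> {3,4,5}, take 3 (5->3 ok)
  t3 'x' -> {0,1,2}, take 0 (3->0 ok)
  t4 'x' -> {0,1,2}, take 2 (0->2 ok)
  t5 'y' -> {3,4,5}, take 4 (2->4 ok)
  t6 'x' -> {0,1,2}, take 0 (4->0 ok)
  t7 'y' -> {3,4,5}, take 4 (0->4 ok)
  t8 'y' -> {3,4,5}, take 4 (4->4 ok)
  t9 'y' -> {3,4,5}, take 3 (4->3 ok)
  t10 'y' -> {3,4,5}, take 5 (3->5 ok)
  t11 'y' -> {3,4,5}, take 4 (5->4 ok)
  t12 'y' -> {3,4,5}, take 4 (4->4 ok)
  t13 'y' -> {3,4,5}, take 4 (4->4 ok)
  t14 'y' -> {3,4,5}, take 4 (4->4 ok)
  t15 'y' -> {3,4,5}, take 4 (4->4 ok)
  t16 'y' -> {3,4,5}, take 4 (4->4 ok)
  t17 'y' -> {3,4,5}, take 3 (4->3 ok)
  t18 'y' -> {3,4,5}, take 4 (3->4 ok)
  t19 'y' -> {3,4,5}, take 4 (4->4 ok)
  t20 'y' -> {3,4,5}, take 3 (4->3 ok)
  t21 'x' -> {0,1,2}, take 0 (3->0 ok)
  t22 'x' -> {0,1,2}, take 1 (0->1 ok)
  t23 'x' -> {0,1,2}, take 1 (1->1 ok)
  t24 'x' -> {0,1,2}, take 1 (1->1 ok)

0,5,3,0,2,4,0,4,4,3,5,4,4,4,4,4,4,3,4,4,3,0,1,1,1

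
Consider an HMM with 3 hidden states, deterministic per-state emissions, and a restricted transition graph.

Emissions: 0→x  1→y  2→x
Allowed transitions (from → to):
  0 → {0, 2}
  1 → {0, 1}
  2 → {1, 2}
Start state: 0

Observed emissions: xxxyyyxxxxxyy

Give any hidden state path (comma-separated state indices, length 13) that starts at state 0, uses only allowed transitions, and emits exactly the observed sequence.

  0: obs=x cand={0,2} pick 0 [start]
  1: obs=x cand={0,2} pick 0 [0->0 ok]
  2: obs=x cand={0,2} pick 2 [0->2 ok]
  3: obs=y cand={1} pick 1 [2->1 ok]
  4: obs=y cand={1} pick 1 [1->1 ok]
  5: obs=y cand={1} pick 1 [1->1 ok]
  6: obs=x cand={0,2} pick 0 [1->0 ok]
  7: obs=x cand={0,2} pick 0 [0->0 ok]
  8: obs=x cand={0,2} pick 0 [0->0 ok]
  9: obs=x cand={0,2} pick 2 [0->2 ok]
  10: obs=x cand={0,2} pick 2 [2->2 ok]
  11: obs=y cand={1} pick 1 [2->1 ok]
  12: obs=y cand={1} pick 1 [1->1 ok]

0,0,2,1,1,1,0,0,0,2,2,1,1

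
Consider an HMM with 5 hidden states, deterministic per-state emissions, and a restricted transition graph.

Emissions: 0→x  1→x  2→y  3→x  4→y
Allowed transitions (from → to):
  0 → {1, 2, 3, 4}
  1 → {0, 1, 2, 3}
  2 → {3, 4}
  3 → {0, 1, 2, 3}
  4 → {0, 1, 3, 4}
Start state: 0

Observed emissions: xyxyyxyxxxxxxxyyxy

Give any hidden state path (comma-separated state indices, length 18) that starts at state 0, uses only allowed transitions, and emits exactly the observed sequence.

0,4,0,4,4,1,2,3,1,1,1,3,1,3,2,4,0,4

  t0 'x' -> {0,1,3}, take 0 (start)
  t1 'y' -> {2,4}, take 4 (0->4 ok)
  t2 'x' -> {0,1,3}, take 0 (4->0 ok)
  t3 'y' -> {2,4}, take 4 (0->4 ok)
  t4 'y' -> {2,4}, take 4 (4->4 ok)
  t5 'x' -> {0,1,3}, take 1 (4->1 ok)
  t6 'y' -> {2,4}, take 2 (1->2 ok)
  t7 'x' -> {0,1,3}, take 3 (2->3 ok)
  t8 'x' -> {0,1,3}, take 1 (3->1 ok)
  t9 'x' -> {0,1,3}, take 1 (1->1 ok)
  t10 'x' -> {0,1,3}, take 1 (1->1 ok)
  t11 'x' -> {0,1,3}, take 3 (1->3 ok)
  t12 'x' -> {0,1,3}, take 1 (3->1 ok)
  t13 'x' -> {0,1,3}, take 3 (1->3 ok)
  t14 'y' -> {2,4}, take 2 (3->2 ok)
  t15 'y' -> {2,4}, take 4 (2->4 ok)
  t16 'x' -> {0,1,3}, take 0 (4->0 ok)
  t17 'y' -> {2,4}, take 4 (0->4 ok)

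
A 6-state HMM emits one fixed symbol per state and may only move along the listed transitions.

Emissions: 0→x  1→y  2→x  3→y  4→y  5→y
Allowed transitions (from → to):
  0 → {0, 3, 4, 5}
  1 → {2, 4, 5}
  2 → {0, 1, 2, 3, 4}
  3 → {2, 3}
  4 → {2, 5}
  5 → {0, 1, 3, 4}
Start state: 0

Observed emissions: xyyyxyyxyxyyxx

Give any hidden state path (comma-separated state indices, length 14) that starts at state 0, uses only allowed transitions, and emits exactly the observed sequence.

0,5,4,5,0,3,3,2,3,2,1,5,0,0

  pos 0: x in {0,2}, choose 0; start
  pos 1: y in {1,3,4,5}, choose 5; 0->5 ok
  pos 2: y in {1,3,4,5}, choose 4; 5->4 ok
  pos 3: y in {1,3,4,5}, choose 5; 4->5 ok
  pos 4: x in {0,2}, choose 0; 5->0 ok
  pos 5: y in {1,3,4,5}, choose 3; 0->3 ok
  pos 6: y in {1,3,4,5}, choose 3; 3->3 ok
  pos 7: x in {0,2}, choose 2; 3->2 ok
  pos 8: y in {1,3,4,5}, choose 3; 2->3 ok
  pos 9: x in {0,2}, choose 2; 3->2 ok
  pos 10: y in {1,3,4,5}, choose 1; 2->1 ok
  pos 11: y in {1,3,4,5}, choose 5; 1->5 ok
  pos 12: x in {0,2}, choose 0; 5->0 ok
  pos 13: x in {0,2}, choose 0; 0->0 ok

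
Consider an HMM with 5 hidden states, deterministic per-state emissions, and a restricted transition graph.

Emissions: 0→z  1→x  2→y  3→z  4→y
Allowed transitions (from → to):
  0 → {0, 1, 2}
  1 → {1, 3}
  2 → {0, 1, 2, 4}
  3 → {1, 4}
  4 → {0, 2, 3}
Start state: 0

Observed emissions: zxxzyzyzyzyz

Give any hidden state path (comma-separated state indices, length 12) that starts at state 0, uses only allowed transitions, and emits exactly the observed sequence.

0,1,1,3,4,3,4,3,4,3,4,0

  0: obs=z cand={0,3} pick 0 [start]
  1: obs=x cand={1} pick 1 [0->1 ok]
  2: obs=x cand={1} pick 1 [1->1 ok]
  3: obs=z cand={0,3} pick 3 [1->3 ok]
  4: obs=y cand={2,4} pick 4 [3->4 ok]
  5: obs=z cand={0,3} pick 3 [4->3 ok]
  6: obs=y cand={2,4} pick 4 [3->4 ok]
  7: obs=z cand={0,3} pick 3 [4->3 ok]
  8: obs=y cand={2,4} pick 4 [3->4 ok]
  9: obs=z cand={0,3} pick 3 [4->3 ok]
  10: obs=y cand={2,4} pick 4 [3->4 ok]
  11: obs=z cand={0,3} pick 0 [4->0 ok]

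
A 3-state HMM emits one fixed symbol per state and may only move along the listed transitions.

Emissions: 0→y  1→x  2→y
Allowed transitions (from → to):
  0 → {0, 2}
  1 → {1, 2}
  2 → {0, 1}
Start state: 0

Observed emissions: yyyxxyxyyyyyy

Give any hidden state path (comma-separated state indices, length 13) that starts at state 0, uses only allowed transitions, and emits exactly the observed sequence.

  0: obs=y cand={0,2} pick 0 [start]
  1: obs=y cand={0,2} pick 0 [0->0 ok]
  2: obs=y cand={0,2} pick 2 [0->2 ok]
  3: obs=x cand={1} pick 1 [2->1 ok]
  4: obs=x cand={1} pick 1 [1->1 ok]
  5: obs=y cand={0,2} pick 2 [1->2 ok]
  6: obs=x cand={1} pick 1 [2->1 ok]
  7: obs=y cand={0,2} pick 2 [1->2 ok]
  8: obs=y cand={0,2} pick 0 [2->0 ok]
  9: obs=y cand={0,2} pick 0 [0->0 ok]
  10: obs=y cand={0,2} pick 0 [0->0 ok]
  11: obs=y cand={0,2} pick 2 [0->2 ok]
  12: obs=y cand={0,2} pick 0 [2->0 ok]

0,0,2,1,1,2,1,2,0,0,0,2,0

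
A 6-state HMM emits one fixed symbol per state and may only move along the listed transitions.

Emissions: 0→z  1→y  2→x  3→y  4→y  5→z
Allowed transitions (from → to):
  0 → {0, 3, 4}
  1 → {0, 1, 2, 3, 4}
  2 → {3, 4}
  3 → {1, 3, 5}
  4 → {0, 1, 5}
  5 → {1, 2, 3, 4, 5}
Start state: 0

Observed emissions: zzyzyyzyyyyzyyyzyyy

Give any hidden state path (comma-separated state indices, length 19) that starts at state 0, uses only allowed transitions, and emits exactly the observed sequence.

0,0,3,5,1,3,5,3,1,3,3,5,4,1,4,5,3,1,4

  t0 'z' -> {0,5}, take 0 (start)
  t1 'z' -> {0,5}, take 0 (0->0 ok)
  t2 'y' -> {1,3,4}, take 3 (0->3 ok)
  t3 'z' -> {0,5}, take 5 (3->5 ok)
  t4 'y' -> {1,3,4}, take 1 (5->1 ok)
  t5 'y' -> {1,3,4}, take 3 (1->3 ok)
  t6 'z' -> {0,5}, take 5 (3->5 ok)
  t7 'y' -> {1,3,4}, take 3 (5->3 ok)
  t8 'y' -> {1,3,4}, take 1 (3->1 ok)
  t9 'y' -> {1,3,4}, take 3 (1->3 ok)
  t10 'y' -> {1,3,4}, take 3 (3->3 ok)
  t11 'z' -> {0,5}, take 5 (3->5 ok)
  t12 'y' -> {1,3,4}, take 4 (5->4 ok)
  t13 'y' -> {1,3,4}, take 1 (4->1 ok)
  t14 'y' -> {1,3,4}, take 4 (1->4 ok)
  t15 'z' -> {0,5}, take 5 (4->5 ok)
  t16 'y' -> {1,3,4}, take 3 (5->3 ok)
  t17 'y' -> {1,3,4}, take 1 (3->1 ok)
  t18 'y' -> {1,3,4}, take 4 (1->4 ok)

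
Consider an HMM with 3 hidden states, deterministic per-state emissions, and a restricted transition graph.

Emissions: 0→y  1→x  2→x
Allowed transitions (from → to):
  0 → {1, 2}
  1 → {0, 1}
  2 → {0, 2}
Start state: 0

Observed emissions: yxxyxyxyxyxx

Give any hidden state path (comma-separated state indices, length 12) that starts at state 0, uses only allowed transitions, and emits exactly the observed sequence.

0,1,1,0,1,0,2,0,2,0,1,1

  [0] y  {0}  => 0  start
  [1] x  {1,2}  => 1  0->1 ok
  [2] x  {1,2}  => 1  1->1 ok
  [3] y  {0}  => 0  1->0 ok
  [4] x  {1,2}  => 1  0->1 ok
  [5] y  {0}  => 0  1->0 ok
  [6] x  {1,2}  => 2  0->2 ok
  [7] y  {0}  => 0  2->0 ok
  [8] x  {1,2}  => 2  0->2 ok
  [9] y  {0}  => 0  2->0 ok
  [10] x  {1,2}  => 1  0->1 ok
  [11] x  {1,2}  => 1  1->1 ok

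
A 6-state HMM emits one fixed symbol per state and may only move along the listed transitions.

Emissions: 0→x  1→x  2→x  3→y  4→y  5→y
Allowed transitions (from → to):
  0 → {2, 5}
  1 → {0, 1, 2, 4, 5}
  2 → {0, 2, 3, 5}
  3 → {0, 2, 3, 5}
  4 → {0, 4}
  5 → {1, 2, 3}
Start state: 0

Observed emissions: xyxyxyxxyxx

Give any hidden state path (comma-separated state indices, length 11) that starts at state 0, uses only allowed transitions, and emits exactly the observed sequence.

0,5,1,4,0,5,1,0,5,2,0

  pos 0: x in {0,1,2}, choose 0; start
  pos 1: y in {3,4,5}, choose 5; 0->5 ok
  pos 2: x in {0,1,2}, choose 1; 5->1 ok
  pos 3: y in {3,4,5}, choose 4; 1->4 ok
  pos 4: x in {0,1,2}, choose 0; 4->0 ok
  pos 5: y in {3,4,5}, choose 5; 0->5 ok
  pos 6: x in {0,1,2}, choose 1; 5->1 ok
  pos 7: x in {0,1,2}, choose 0; 1->0 ok
  pos 8: y in {3,4,5}, choose 5; 0->5 ok
  pos 9: x in {0,1,2}, choose 2; 5->2 ok
  pos 10: x in {0,1,2}, choose 0; 2->0 ok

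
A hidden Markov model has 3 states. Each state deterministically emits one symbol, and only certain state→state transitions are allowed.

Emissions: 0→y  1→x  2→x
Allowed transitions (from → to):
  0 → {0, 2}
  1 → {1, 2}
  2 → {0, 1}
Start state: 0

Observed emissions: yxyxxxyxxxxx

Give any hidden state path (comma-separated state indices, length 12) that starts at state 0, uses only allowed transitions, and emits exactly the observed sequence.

  t0 'y' -> {0}, take 0 (start)
  t1 'x' -> {1,2}, take 2 (0->2 ok)
  t2 'y' -> {0}, take 0 (2->0 ok)
  t3 'x' -> {1,2}, take 2 (0->2 ok)
  t4 'x' -> {1,2}, take 1 (2->1 ok)
  t5 'x' -> {1,2}, take 2 (1->2 ok)
  t6 'y' -> {0}, take 0 (2->0 ok)
  t7 'x' -> {1,2}, take 2 (0->2 ok)
  t8 'x' -> {1,2}, take 1 (2->1 ok)
  t9 'x' -> {1,2}, take 1 (1->1 ok)
  t10 'x' -> {1,2}, take 1 (1->1 ok)
  t11 'x' -> {1,2}, take 2 (1->2 ok)

0,2,0,2,1,2,0,2,1,1,1,2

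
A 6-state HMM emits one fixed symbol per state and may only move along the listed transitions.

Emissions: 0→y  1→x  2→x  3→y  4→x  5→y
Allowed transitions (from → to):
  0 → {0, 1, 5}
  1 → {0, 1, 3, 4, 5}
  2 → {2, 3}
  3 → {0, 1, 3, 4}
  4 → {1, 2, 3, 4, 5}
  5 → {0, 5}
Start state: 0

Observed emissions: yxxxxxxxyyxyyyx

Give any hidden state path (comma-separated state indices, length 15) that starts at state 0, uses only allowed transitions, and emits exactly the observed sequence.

  t0 'y' -> {0,3,5}, take 0 (start)
  t1 'x' -> {1,2,4}, take 1 (0->1 ok)
  t2 'x' -> {1,2,4}, take 4 (1->4 ok)
  t3 'x' -> {1,2,4}, take 2 (4->2 ok)
  t4 'x' -> {1,2,4}, take 2 (2->2 ok)
  t5 'x' -> {1,2,4}, take 2 (2->2 ok)
  t6 'x' -> {1,2,4}, take 2 (2->2 ok)
  t7 'x' -> {1,2,4}, take 2 (2->2 ok)
  t8 'y' -> {0,3,5}, take 3 (2->3 ok)
  t9 'y' -> {0,3,5}, take 3 (3->3 ok)
  t10 'x' -> {1,2,4}, take 1 (3->1 ok)
  t11 'y' -> {0,3,5}, take 5 (1->5 ok)
  t12 'y' -> {0,3,5}, take 0 (5->0 ok)
  t13 'y' -> {0,3,5}, take 0 (0->0 ok)
  t14 'x' -> {1,2,4}, take 1 (0->1 ok)

0,1,4,2,2,2,2,2,3,3,1,5,0,0,1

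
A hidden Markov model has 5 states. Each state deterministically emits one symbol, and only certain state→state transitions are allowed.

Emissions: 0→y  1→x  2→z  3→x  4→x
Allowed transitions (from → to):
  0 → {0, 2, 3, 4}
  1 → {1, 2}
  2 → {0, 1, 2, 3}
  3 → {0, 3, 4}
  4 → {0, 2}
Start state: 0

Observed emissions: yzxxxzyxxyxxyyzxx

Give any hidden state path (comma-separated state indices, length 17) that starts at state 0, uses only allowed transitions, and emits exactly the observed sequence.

  0: obs=y cand={0} pick 0 [start]
  1: obs=z cand={2} pick 2 [0->2 ok]
  2: obs=x cand={1,3,4} pick 1 [2->1 ok]
  3: obs=x cand={1,3,4} pick 1 [1->1 ok]
  4: obs=x cand={1,3,4} pick 1 [1->1 ok]
  5: obs=z cand={2} pick 2 [1->2 ok]
  6: obs=y cand={0} pick 0 [2->0 ok]
  7: obs=x cand={1,3,4} pick 3 [0->3 ok]
  8: obs=x cand={1,3,4} pick 4 [3->4 ok]
  9: obs=y cand={0} pick 0 [4->0 ok]
  10: obs=x cand={1,3,4} pick 3 [0->3 ok]
  11: obs=x cand={1,3,4} pick 4 [3->4 ok]
  12: obs=y cand={0} pick 0 [4->0 ok]
  13: obs=y cand={0} pick 0 [0->0 ok]
  14: obs=z cand={2} pick 2 [0->2 ok]
  15: obs=x cand={1,3,4} pick 3 [2->3 ok]
  16: obs=x cand={1,3,4} pick 3 [3->3 ok]

0,2,1,1,1,2,0,3,4,0,3,4,0,0,2,3,3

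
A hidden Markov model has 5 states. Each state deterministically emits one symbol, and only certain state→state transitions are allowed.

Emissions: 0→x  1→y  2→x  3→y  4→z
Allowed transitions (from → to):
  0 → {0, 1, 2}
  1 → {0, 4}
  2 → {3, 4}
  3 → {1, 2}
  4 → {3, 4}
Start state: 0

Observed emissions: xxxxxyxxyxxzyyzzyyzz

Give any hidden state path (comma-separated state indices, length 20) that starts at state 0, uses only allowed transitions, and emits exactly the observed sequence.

  pos 0: x in {0,2}, choose 0; start
  pos 1: x in {0,2}, choose 0; 0->0 ok
  pos 2: x in {0,2}, choose 0; 0->0 ok
  pos 3: x in {0,2}, choose 0; 0->0 ok
  pos 4: x in {0,2}, choose 0; 0->0 ok
  pos 5: y in {1,3}, choose 1; 0->1 ok
  pos 6: x in {0,2}, choose 0; 1->0 ok
  pos 7: x in {0,2}, choose 0; 0->0 ok
  pos 8: y in {1,3}, choose 1; 0->1 ok
  pos 9: x in {0,2}, choose 0; 1->0 ok
  pos 10: x in {0,2}, choose 2; 0->2 ok
  pos 11: z in {4}, choose 4; 2->4 ok
  pos 12: y in {1,3}, choose 3; 4->3 ok
  pos 13: y in {1,3}, choose 1; 3->1 ok
  pos 14: z in {4}, choose 4; 1->4 ok
  pos 15: z in {4}, choose 4; 4->4 ok
  pos 16: y in {1,3}, choose 3; 4->3 ok
  pos 17: y in {1,3}, choose 1; 3->1 ok
  pos 18: z in {4}, choose 4; 1->4 ok
  pos 19: z in {4}, choose 4; 4->4 ok

0,0,0,0,0,1,0,0,1,0,2,4,3,1,4,4,3,1,4,4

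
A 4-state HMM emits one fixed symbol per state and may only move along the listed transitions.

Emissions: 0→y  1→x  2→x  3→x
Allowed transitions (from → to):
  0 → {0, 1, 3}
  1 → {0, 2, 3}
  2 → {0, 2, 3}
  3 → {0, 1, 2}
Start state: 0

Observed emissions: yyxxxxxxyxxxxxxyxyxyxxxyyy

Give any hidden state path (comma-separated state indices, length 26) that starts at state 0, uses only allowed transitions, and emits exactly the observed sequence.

0,0,1,3,2,3,2,2,0,1,2,3,2,3,1,0,1,0,1,0,3,2,3,0,0,0

  0: obs=y cand={0} pick 0 [start]
  1: obs=y cand={0} pick 0 [0->0 ok]
  2: obs=x cand={1,2,3} pick 1 [0->1 ok]
  3: obs=x cand={1,2,3} pick 3 [1->3 ok]
  4: obs=x cand={1,2,3} pick 2 [3->2 ok]
  5: obs=x cand={1,2,3} pick 3 [2->3 ok]
  6: obs=x cand={1,2,3} pick 2 [3->2 ok]
  7: obs=x cand={1,2,3} pick 2 [2->2 ok]
  8: obs=y cand={0} pick 0 [2->0 ok]
  9: obs=x cand={1,2,3} pick 1 [0->1 ok]
  10: obs=x cand={1,2,3} pick 2 [1->2 ok]
  11: obs=x cand={1,2,3} pick 3 [2->3 ok]
  12: obs=x cand={1,2,3} pick 2 [3->2 ok]
  13: obs=x cand={1,2,3} pick 3 [2->3 ok]
  14: obs=x cand={1,2,3} pick 1 [3->1 ok]
  15: obs=y cand={0} pick 0 [1->0 ok]
  16: obs=x cand={1,2,3} pick 1 [0->1 ok]
  17: obs=y cand={0} pick 0 [1->0 ok]
  18: obs=x cand={1,2,3} pick 1 [0->1 ok]
  19: obs=y cand={0} pick 0 [1->0 ok]
  20: obs=x cand={1,2,3} pick 3 [0->3 ok]
  21: obs=x cand={1,2,3} pick 2 [3->2 ok]
  22: obs=x cand={1,2,3} pick 3 [2->3 ok]
  23: obs=y cand={0} pick 0 [3->0 ok]
  24: obs=y cand={0} pick 0 [0->0 ok]
  25: obs=y cand={0} pick 0 [0->0 ok]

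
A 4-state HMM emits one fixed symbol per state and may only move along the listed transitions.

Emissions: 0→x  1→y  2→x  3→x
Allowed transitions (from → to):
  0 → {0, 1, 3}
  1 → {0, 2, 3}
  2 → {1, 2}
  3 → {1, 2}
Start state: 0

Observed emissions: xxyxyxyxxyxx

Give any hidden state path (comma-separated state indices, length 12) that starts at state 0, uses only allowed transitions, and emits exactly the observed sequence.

  [0] x  {0,2,3}  => 0  start
  [1] x  {0,2,3}  => 3  0->3 ok
  [2] y  {1}  => 1  3->1 ok
  [3] x  {0,2,3}  => 2  1->2 ok
  [4] y  {1}  => 1  2->1 ok
  [5] x  {0,2,3}  => 0  1->0 ok
  [6] y  {1}  => 1  0->1 ok
  [7] x  {0,2,3}  => 2  1->2 ok
  [8] x  {0,2,3}  => 2  2->2 ok
  [9] y  {1}  => 1  2->1 ok
  [10] x  {0,2,3}  => 0  1->0 ok
  [11] x  {0,2,3}  => 0  0->0 ok

0,3,1,2,1,0,1,2,2,1,0,0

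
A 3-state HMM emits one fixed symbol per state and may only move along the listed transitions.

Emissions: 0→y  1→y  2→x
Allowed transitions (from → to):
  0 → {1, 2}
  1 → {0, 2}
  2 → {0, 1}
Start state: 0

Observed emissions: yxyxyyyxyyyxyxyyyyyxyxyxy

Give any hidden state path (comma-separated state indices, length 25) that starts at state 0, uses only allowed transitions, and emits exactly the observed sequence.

0,2,0,2,0,1,0,2,0,1,0,2,1,2,1,0,1,0,1,2,0,2,1,2,0

  pos 0: y in {0,1}, choose 0; start
  pos 1: x in {2}, choose 2; 0->2 ok
  pos 2: y in {0,1}, choose 0; 2->0 ok
  pos 3: x in {2}, choose 2; 0->2 ok
  pos 4: y in {0,1}, choose 0; 2->0 ok
  pos 5: y in {0,1}, choose 1; 0->1 ok
  pos 6: y in {0,1}, choose 0; 1->0 ok
  pos 7: x in {2}, choose 2; 0->2 ok
  pos 8: y in {0,1}, choose 0; 2->0 ok
  pos 9: y in {0,1}, choose 1; 0->1 ok
  pos 10: y in {0,1}, choose 0; 1->0 ok
  pos 11: x in {2}, choose 2; 0->2 ok
  pos 12: y in {0,1}, choose 1; 2->1 ok
  pos 13: x in {2}, choose 2; 1->2 ok
  pos 14: y in {0,1}, choose 1; 2->1 ok
  pos 15: y in {0,1}, choose 0; 1->0 ok
  pos 16: y in {0,1}, choose 1; 0->1 ok
  pos 17: y in {0,1}, choose 0; 1->0 ok
  pos 18: y in {0,1}, choose 1; 0->1 ok
  pos 19: x in {2}, choose 2; 1->2 ok
  pos 20: y in {0,1}, choose 0; 2->0 ok
  pos 21: x in {2}, choose 2; 0->2 ok
  pos 22: y in {0,1}, choose 1; 2->1 ok
  pos 23: x in {2}, choose 2; 1->2 ok
  pos 24: y in {0,1}, choose 0; 2->0 ok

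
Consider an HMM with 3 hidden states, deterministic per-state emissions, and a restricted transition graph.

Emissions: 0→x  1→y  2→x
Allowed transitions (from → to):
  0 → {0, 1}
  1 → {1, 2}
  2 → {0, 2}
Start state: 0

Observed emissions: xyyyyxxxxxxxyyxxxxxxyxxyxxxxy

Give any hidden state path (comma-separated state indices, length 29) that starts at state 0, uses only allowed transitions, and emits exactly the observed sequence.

0,1,1,1,1,2,2,2,2,2,2,0,1,1,2,2,2,2,0,0,1,2,0,1,2,2,2,0,1

  pos 0: x in {0,2}, choose 0; start
  pos 1: y in {1}, choose 1; 0->1 ok
  pos 2: y in {1}, choose 1; 1->1 ok
  pos 3: y in {1}, choose 1; 1->1 ok
  pos 4: y in {1}, choose 1; 1->1 ok
  pos 5: x in {0,2}, choose 2; 1->2 ok
  pos 6: x in {0,2}, choose 2; 2->2 ok
  pos 7: x in {0,2}, choose 2; 2->2 ok
  pos 8: x in {0,2}, choose 2; 2->2 ok
  pos 9: x in {0,2}, choose 2; 2->2 ok
  pos 10: x in {0,2}, choose 2; 2->2 ok
  pos 11: x in {0,2}, choose 0; 2->0 ok
  pos 12: y in {1}, choose 1; 0->1 ok
  pos 13: y in {1}, choose 1; 1->1 ok
  pos 14: x in {0,2}, choose 2; 1->2 ok
  pos 15: x in {0,2}, choose 2; 2->2 ok
  pos 16: x in {0,2}, choose 2; 2->2 ok
  pos 17: x in {0,2}, choose 2; 2->2 ok
  pos 18: x in {0,2}, choose 0; 2->0 ok
  pos 19: x in {0,2}, choose 0; 0->0 ok
  pos 20: y in {1}, choose 1; 0->1 ok
  pos 21: x in {0,2}, choose 2; 1->2 ok
  pos 22: x in {0,2}, choose 0; 2->0 ok
  pos 23: y in {1}, choose 1; 0->1 ok
  pos 24: x in {0,2}, choose 2; 1->2 ok
  pos 25: x in {0,2}, choose 2; 2->2 ok
  pos 26: x in {0,2}, choose 2; 2->2 ok
  pos 27: x in {0,2}, choose 0; 2->0 ok
  pos 28: y in {1}, choose 1; 0->1 ok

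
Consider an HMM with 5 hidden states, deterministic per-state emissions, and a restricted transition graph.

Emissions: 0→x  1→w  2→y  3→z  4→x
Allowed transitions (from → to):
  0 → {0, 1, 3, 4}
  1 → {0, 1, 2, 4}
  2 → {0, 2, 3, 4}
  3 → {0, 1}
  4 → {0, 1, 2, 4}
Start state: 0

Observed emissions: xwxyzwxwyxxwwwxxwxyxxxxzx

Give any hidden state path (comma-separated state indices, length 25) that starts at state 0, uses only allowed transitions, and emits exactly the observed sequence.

  0: obs=x cand={0,4} pick 0 [start]
  1: obs=w cand={1} pick 1 [0->1 ok]
  2: obs=x cand={0,4} pick 4 [1->4 ok]
  3: obs=y cand={2} pick 2 [4->2 ok]
  4: obs=z cand={3} pick 3 [2->3 ok]
  5: obs=w cand={1} pick 1 [3->1 ok]
  6: obs=x cand={0,4} pick 4 [1->4 ok]
  7: obs=w cand={1} pick 1 [4->1 ok]
  8: obs=y cand={2} pick 2 [1->2 ok]
  9: obs=x cand={0,4} pick 0 [2->0 ok]
  10: obs=x cand={0,4} pick 4 [0->4 ok]
  11: obs=w cand={1} pick 1 [4->1 ok]
  12: obs=w cand={1} pick 1 [1->1 ok]
  13: obs=w cand={1} pick 1 [1->1 ok]
  14: obs=x cand={0,4} pick 4 [1->4 ok]
  15: obs=x cand={0,4} pick 0 [4->0 ok]
  16: obs=w cand={1} pick 1 [0->1 ok]
  17: obs=x cand={0,4} pick 4 [1->4 ok]
  18: obs=y cand={2} pick 2 [4->2 ok]
  19: obs=x cand={0,4} pick 0 [2->0 ok]
  20: obs=x cand={0,4} pick 4 [0->4 ok]
  21: obs=x cand={0,4} pick 4 [4->4 ok]
  22: obs=x cand={0,4} pick 0 [4->0 ok]
  23: obs=z cand={3} pick 3 [0->3 ok]
  24: obs=x cand={0,4} pick 0 [3->0 ok]

0,1,4,2,3,1,4,1,2,0,4,1,1,1,4,0,1,4,2,0,4,4,0,3,0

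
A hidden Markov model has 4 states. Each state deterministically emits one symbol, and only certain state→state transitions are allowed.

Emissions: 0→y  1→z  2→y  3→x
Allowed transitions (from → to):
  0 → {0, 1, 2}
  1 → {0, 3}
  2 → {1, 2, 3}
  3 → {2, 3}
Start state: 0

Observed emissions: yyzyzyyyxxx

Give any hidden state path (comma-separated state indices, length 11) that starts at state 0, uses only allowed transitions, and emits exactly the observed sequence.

0,0,1,0,1,0,0,2,3,3,3

  pos 0: y in {0,2}, choose 0; start
  pos 1: y in {0,2}, choose 0; 0->0 ok
  pos 2: z in {1}, choose 1; 0->1 ok
  pos 3: y in {0,2}, choose 0; 1->0 ok
  pos 4: z in {1}, choose 1; 0->1 ok
  pos 5: y in {0,2}, choose 0; 1->0 ok
  pos 6: y in {0,2}, choose 0; 0->0 ok
  pos 7: y in {0,2}, choose 2; 0->2 ok
  pos 8: x in {3}, choose 3; 2->3 ok
  pos 9: x in {3}, choose 3; 3->3 ok
  pos 10: x in {3}, choose 3; 3->3 ok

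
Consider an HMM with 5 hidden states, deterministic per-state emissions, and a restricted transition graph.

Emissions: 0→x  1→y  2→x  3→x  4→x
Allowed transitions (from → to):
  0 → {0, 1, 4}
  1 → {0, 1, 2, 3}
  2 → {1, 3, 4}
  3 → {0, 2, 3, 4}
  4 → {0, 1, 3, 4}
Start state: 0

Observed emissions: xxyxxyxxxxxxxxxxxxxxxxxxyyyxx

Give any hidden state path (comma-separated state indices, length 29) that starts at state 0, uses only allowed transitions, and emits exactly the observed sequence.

0,0,1,3,0,1,0,4,0,4,3,0,4,0,4,0,0,0,4,0,4,3,3,0,1,1,1,3,4

  pos 0: x in {0,2,3,4}, choose 0; start
  pos 1: x in {0,2,3,4}, choose 0; 0->0 ok
  pos 2: y in {1}, choose 1; 0->1 ok
  pos 3: x in {0,2,3,4}, choose 3; 1->3 ok
  pos 4: x in {0,2,3,4}, choose 0; 3->0 ok
  pos 5: y in {1}, choose 1; 0->1 ok
  pos 6: x in {0,2,3,4}, choose 0; 1->0 ok
  pos 7: x in {0,2,3,4}, choose 4; 0->4 ok
  pos 8: x in {0,2,3,4}, choose 0; 4->0 ok
  pos 9: x in {0,2,3,4}, choose 4; 0->4 ok
  pos 10: x in {0,2,3,4}, choose 3; 4->3 ok
  pos 11: x in {0,2,3,4}, choose 0; 3->0 ok
  pos 12: x in {0,2,3,4}, choose 4; 0->4 ok
  pos 13: x in {0,2,3,4}, choose 0; 4->0 ok
  pos 14: x in {0,2,3,4}, choose 4; 0->4 ok
  pos 15: x in {0,2,3,4}, choose 0; 4->0 ok
  pos 16: x in {0,2,3,4}, choose 0; 0->0 ok
  pos 17: x in {0,2,3,4}, choose 0; 0->0 ok
  pos 18: x in {0,2,3,4}, choose 4; 0->4 ok
  pos 19: x in {0,2,3,4}, choose 0; 4->0 ok
  pos 20: x in {0,2,3,4}, choose 4; 0->4 ok
  pos 21: x in {0,2,3,4}, choose 3; 4->3 ok
  pos 22: x in {0,2,3,4}, choose 3; 3->3 ok
  pos 23: x in {0,2,3,4}, choose 0; 3->0 ok
  pos 24: y in {1}, choose 1; 0->1 ok
  pos 25: y in {1}, choose 1; 1->1 ok
  pos 26: y in {1}, choose 1; 1->1 ok
  pos 27: x in {0,2,3,4}, choose 3; 1->3 ok
  pos 28: x in {0,2,3,4}, choose 4; 3->4 ok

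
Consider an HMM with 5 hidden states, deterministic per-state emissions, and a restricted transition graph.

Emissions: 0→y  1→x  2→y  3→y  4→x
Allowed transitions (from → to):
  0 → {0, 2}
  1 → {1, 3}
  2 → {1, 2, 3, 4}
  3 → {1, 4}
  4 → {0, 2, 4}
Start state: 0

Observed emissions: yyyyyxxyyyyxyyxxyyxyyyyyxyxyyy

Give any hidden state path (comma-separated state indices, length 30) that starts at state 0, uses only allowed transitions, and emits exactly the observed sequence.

0,2,2,2,3,4,4,0,0,0,2,4,2,3,4,4,2,3,4,0,0,0,2,3,1,3,4,0,2,2

  0: obs=y cand={0,2,3} pick 0 [start]
  1: obs=y cand={0,2,3} pick 2 [0->2 ok]
  2: obs=y cand={0,2,3} pick 2 [2->2 ok]
  3: obs=y cand={0,2,3} pick 2 [2->2 ok]
  4: obs=y cand={0,2,3} pick 3 [2->3 ok]
  5: obs=x cand={1,4} pick 4 [3->4 ok]
  6: obs=x cand={1,4} pick 4 [4->4 ok]
  7: obs=y cand={0,2,3} pick 0 [4->0 ok]
  8: obs=y cand={0,2,3} pick 0 [0->0 ok]
  9: obs=y cand={0,2,3} pick 0 [0->0 ok]
  10: obs=y cand={0,2,3} pick 2 [0->2 ok]
  11: obs=x cand={1,4} pick 4 [2->4 ok]
  12: obs=y cand={0,2,3} pick 2 [4->2 ok]
  13: obs=y cand={0,2,3} pick 3 [2->3 ok]
  14: obs=x cand={1,4} pick 4 [3->4 ok]
  15: obs=x cand={1,4} pick 4 [4->4 ok]
  16: obs=y cand={0,2,3} pick 2 [4->2 ok]
  17: obs=y cand={0,2,3} pick 3 [2->3 ok]
  18: obs=x cand={1,4} pick 4 [3->4 ok]
  19: obs=y cand={0,2,3} pick 0 [4->0 ok]
  20: obs=y cand={0,2,3} pick 0 [0->0 ok]
  21: obs=y cand={0,2,3} pick 0 [0->0 ok]
  22: obs=y cand={0,2,3} pick 2 [0->2 ok]
  23: obs=y cand={0,2,3} pick 3 [2->3 ok]
  24: obs=x cand={1,4} pick 1 [3->1 ok]
  25: obs=y cand={0,2,3} pick 3 [1->3 ok]
  26: obs=x cand={1,4} pick 4 [3->4 ok]
  27: obs=y cand={0,2,3} pick 0 [4->0 ok]
  28: obs=y cand={0,2,3} pick 2 [0->2 ok]
  29: obs=y cand={0,2,3} pick 2 [2->2 ok]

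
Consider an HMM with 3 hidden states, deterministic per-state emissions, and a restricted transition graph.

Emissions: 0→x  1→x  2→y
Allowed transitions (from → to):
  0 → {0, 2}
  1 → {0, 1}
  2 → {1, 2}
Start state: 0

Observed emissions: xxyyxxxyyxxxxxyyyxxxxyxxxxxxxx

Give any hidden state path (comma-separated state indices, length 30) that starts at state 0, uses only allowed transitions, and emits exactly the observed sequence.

0,0,2,2,1,0,0,2,2,1,1,0,0,0,2,2,2,1,1,1,0,2,1,1,1,1,1,1,1,1

  0: obs=x cand={0,1} pick 0 [start]
  1: obs=x cand={0,1} pick 0 [0->0 ok]
  2: obs=y cand={2} pick 2 [0->2 ok]
  3: obs=y cand={2} pick 2 [2->2 ok]
  4: obs=x cand={0,1} pick 1 [2->1 ok]
  5: obs=x cand={0,1} pick 0 [1->0 ok]
  6: obs=x cand={0,1} pick 0 [0->0 ok]
  7: obs=y cand={2} pick 2 [0->2 ok]
  8: obs=y cand={2} pick 2 [2->2 ok]
  9: obs=x cand={0,1} pick 1 [2->1 ok]
  10: obs=x cand={0,1} pick 1 [1->1 ok]
  11: obs=x cand={0,1} pick 0 [1->0 ok]
  12: obs=x cand={0,1} pick 0 [0->0 ok]
  13: obs=x cand={0,1} pick 0 [0->0 ok]
  14: obs=y cand={2} pick 2 [0->2 ok]
  15: obs=y cand={2} pick 2 [2->2 ok]
  16: obs=y cand={2} pick 2 [2->2 ok]
  17: obs=x cand={0,1} pick 1 [2->1 ok]
  18: obs=x cand={0,1} pick 1 [1->1 ok]
  19: obs=x cand={0,1} pick 1 [1->1 ok]
  20: obs=x cand={0,1} pick 0 [1->0 ok]
  21: obs=y cand={2} pick 2 [0->2 ok]
  22: obs=x cand={0,1} pick 1 [2->1 ok]
  23: obs=x cand={0,1} pick 1 [1->1 ok]
  24: obs=x cand={0,1} pick 1 [1->1 ok]
  25: obs=x cand={0,1} pick 1 [1->1 ok]
  26: obs=x cand={0,1} pick 1 [1->1 ok]
  27: obs=x cand={0,1} pick 1 [1->1 ok]
  28: obs=x cand={0,1} pick 1 [1->1 ok]
  29: obs=x cand={0,1} pick 1 [1->1 ok]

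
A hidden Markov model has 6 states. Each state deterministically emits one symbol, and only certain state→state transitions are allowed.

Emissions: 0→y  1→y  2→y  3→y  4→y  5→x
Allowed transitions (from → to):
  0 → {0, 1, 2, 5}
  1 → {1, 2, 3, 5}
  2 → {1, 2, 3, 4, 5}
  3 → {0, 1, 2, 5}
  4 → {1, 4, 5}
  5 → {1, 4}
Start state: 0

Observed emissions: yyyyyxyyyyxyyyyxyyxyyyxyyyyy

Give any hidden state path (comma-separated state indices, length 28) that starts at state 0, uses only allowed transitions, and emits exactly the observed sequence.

0,0,0,0,2,5,4,4,1,2,5,1,2,4,1,5,1,2,5,1,2,4,5,4,4,4,4,4

  t0 'y' -> {0,1,2,3,4}, take 0 (start)
  t1 'y' -> {0,1,2,3,4}, take 0 (0->0 ok)
  t2 'y' -> {0,1,2,3,4}, take 0 (0->0 ok)
  t3 'y' -> {0,1,2,3,4}, take 0 (0->0 ok)
  t4 'y' -> {0,1,2,3,4}, take 2 (0->2 ok)
  t5 'x' -> {5}, take 5 (2->5 ok)
  t6 'y' -> {0,1,2,3,4}, take 4 (5->4 ok)
  t7 'y' -> {0,1,2,3,4}, take 4 (4->4 ok)
  t8 'y' -> {0,1,2,3,4}, take 1 (4->1 ok)
  t9 'y' -> {0,1,2,3,4}, take 2 (1->2 ok)
  t10 'x' -> {5}, take 5 (2->5 ok)
  t11 'y' -> {0,1,2,3,4}, take 1 (5->1 ok)
  t12 'y' -> {0,1,2,3,4}, take 2 (1->2 ok)
  t13 'y' -> {0,1,2,3,4}, take 4 (2->4 ok)
  t14 'y' -> {0,1,2,3,4}, take 1 (4->1 ok)
  t15 'x' -> {5}, take 5 (1->5 ok)
  t16 'y' -> {0,1,2,3,4}, take 1 (5->1 ok)
  t17 'y' -> {0,1,2,3,4}, take 2 (1->2 ok)
  t18 'x' -> {5}, take 5 (2->5 ok)
  t19 'y' -> {0,1,2,3,4}, take 1 (5->1 ok)
  t20 'y' -> {0,1,2,3,4}, take 2 (1->2 ok)
  t21 'y' -> {0,1,2,3,4}, take 4 (2->4 ok)
  t22 'x' -> {5}, take 5 (4->5 ok)
  t23 'y' -> {0,1,2,3,4}, take 4 (5->4 ok)
  t24 'y' -> {0,1,2,3,4}, take 4 (4->4 ok)
  t25 'y' -> {0,1,2,3,4}, take 4 (4->4 ok)
  t26 'y' -> {0,1,2,3,4}, take 4 (4->4 ok)
  t27 'y' -> {0,1,2,3,4}, take 4 (4->4 ok)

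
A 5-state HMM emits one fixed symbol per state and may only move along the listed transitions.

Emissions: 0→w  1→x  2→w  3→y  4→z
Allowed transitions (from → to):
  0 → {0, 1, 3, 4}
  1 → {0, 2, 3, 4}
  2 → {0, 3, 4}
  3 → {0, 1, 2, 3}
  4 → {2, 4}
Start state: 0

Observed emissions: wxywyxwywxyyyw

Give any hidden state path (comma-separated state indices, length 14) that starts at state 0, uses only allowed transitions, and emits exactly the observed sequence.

  t0 'w' -> {0,2}, take 0 (start)
  t1 'x' -> {1}, take 1 (0->1 ok)
  t2 'y' -> {3}, take 3 (1->3 ok)
  t3 'w' -> {0,2}, take 2 (3->2 ok)
  t4 'y' -> {3}, take 3 (2->3 ok)
  t5 'x' -> {1}, take 1 (3->1 ok)
  t6 'w' -> {0,2}, take 2 (1->2 ok)
  t7 'y' -> {3}, take 3 (2->3 ok)
  t8 'w' -> {0,2}, take 0 (3->0 ok)
  t9 'x' -> {1}, take 1 (0->1 ok)
  t10 'y' -> {3}, take 3 (1->3 ok)
  t11 'y' -> {3}, take 3 (3->3 ok)
  t12 'y' -> {3}, take 3 (3->3 ok)
  t13 'w' -> {0,2}, take 2 (3->2 ok)

0,1,3,2,3,1,2,3,0,1,3,3,3,2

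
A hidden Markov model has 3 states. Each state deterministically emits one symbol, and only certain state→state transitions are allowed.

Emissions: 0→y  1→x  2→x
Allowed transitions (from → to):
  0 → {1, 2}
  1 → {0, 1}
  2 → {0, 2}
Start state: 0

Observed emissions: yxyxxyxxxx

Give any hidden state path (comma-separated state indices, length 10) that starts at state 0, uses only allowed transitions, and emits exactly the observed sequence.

  t0 'y' -> {0}, take 0 (start)
  t1 'x' -> {1,2}, take 2 (0->2 ok)
  t2 'y' -> {0}, take 0 (2->0 ok)
  t3 'x' -> {1,2}, take 2 (0->2 ok)
  t4 'x' -> {1,2}, take 2 (2->2 ok)
  t5 'y' -> {0}, take 0 (2->0 ok)
  t6 'x' -> {1,2}, take 1 (0->1 ok)
  t7 'x' -> {1,2}, take 1 (1->1 ok)
  t8 'x' -> {1,2}, take 1 (1->1 ok)
  t9 'x' -> {1,2}, take 1 (1->1 ok)

0,2,0,2,2,0,1,1,1,1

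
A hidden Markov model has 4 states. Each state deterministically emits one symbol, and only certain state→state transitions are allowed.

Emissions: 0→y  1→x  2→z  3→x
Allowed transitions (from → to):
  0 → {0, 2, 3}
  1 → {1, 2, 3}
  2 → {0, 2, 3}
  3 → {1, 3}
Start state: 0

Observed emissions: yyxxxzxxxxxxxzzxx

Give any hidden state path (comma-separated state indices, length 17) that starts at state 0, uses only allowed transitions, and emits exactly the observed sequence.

0,0,3,3,1,2,3,1,3,3,1,1,1,2,2,3,1

  [0] y  {0}  => 0  start
  [1] y  {0}  => 0  0->0 ok
  [2] x  {1,3}  => 3  0->3 ok
  [3] x  {1,3}  => 3  3->3 ok
  [4] x  {1,3}  => 1  3->1 ok
  [5] z  {2}  => 2  1->2 ok
  [6] x  {1,3}  => 3  2->3 ok
  [7] x  {1,3}  => 1  3->1 ok
  [8] x  {1,3}  => 3  1->3 ok
  [9] x  {1,3}  => 3  3->3 ok
  [10] x  {1,3}  => 1  3->1 ok
  [11] x  {1,3}  => 1  1->1 ok
  [12] x  {1,3}  => 1  1->1 ok
  [13] z  {2}  => 2  1->2 ok
  [14] z  {2}  => 2  2->2 ok
  [15] x  {1,3}  => 3  2->3 ok
  [16] x  {1,3}  => 1  3->1 ok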